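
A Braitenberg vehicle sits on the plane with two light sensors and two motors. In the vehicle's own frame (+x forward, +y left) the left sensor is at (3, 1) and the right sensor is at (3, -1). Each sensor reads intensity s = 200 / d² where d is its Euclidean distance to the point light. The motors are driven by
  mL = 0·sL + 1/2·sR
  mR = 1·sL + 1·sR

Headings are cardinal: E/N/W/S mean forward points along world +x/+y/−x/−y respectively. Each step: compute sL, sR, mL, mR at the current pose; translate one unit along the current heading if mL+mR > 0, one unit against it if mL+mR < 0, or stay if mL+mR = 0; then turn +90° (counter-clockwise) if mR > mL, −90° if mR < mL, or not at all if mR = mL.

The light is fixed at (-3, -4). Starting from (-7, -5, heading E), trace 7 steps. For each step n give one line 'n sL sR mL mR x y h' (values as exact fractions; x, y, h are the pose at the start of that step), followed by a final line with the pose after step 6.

0 200 40 20 240 -7 -5 E
1 10 25 25/2 35 -6 -5 N
2 200/37 200/37 100/37 400/37 -6 -4 W
3 100/9 100/17 50/17 2600/153 -7 -4 S
4 200 40 20 240 -7 -5 E
5 10 25 25/2 35 -6 -5 N
6 200/37 200/37 100/37 400/37 -6 -4 W
final -7 -4 S

n=0: pose=(-7,-5,E); sL=200, sR=40; mL=20, mR=240; mL+mR=260 → advance +1; mR−mL=220 → turn +1·90°
n=1: pose=(-6,-5,N); sL=10, sR=25; mL=25/2, mR=35; mL+mR=95/2 → advance +1; mR−mL=45/2 → turn +1·90°
n=2: pose=(-6,-4,W); sL=200/37, sR=200/37; mL=100/37, mR=400/37; mL+mR=500/37 → advance +1; mR−mL=300/37 → turn +1·90°
n=3: pose=(-7,-4,S); sL=100/9, sR=100/17; mL=50/17, mR=2600/153; mL+mR=3050/153 → advance +1; mR−mL=2150/153 → turn +1·90°
n=4: pose=(-7,-5,E); sL=200, sR=40; mL=20, mR=240; mL+mR=260 → advance +1; mR−mL=220 → turn +1·90°
n=5: pose=(-6,-5,N); sL=10, sR=25; mL=25/2, mR=35; mL+mR=95/2 → advance +1; mR−mL=45/2 → turn +1·90°
n=6: pose=(-6,-4,W); sL=200/37, sR=200/37; mL=100/37, mR=400/37; mL+mR=500/37 → advance +1; mR−mL=300/37 → turn +1·90°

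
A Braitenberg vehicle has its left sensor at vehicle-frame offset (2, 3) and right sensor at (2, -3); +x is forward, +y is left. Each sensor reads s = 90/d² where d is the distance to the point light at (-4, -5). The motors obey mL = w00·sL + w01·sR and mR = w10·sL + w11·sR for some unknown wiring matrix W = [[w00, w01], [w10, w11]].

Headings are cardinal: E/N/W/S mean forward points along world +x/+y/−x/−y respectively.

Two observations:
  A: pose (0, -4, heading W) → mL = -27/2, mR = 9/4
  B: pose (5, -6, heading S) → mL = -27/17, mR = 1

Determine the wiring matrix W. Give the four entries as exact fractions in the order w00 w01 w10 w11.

-1 -1/2 0 1/2

obs A: pose=(0,-4,W) → sL=45/4, sR=9/2, mL=-27/2, mR=9/4
obs B: pose=(5,-6,S) → sL=10/17, sR=2, mL=-27/17, mR=1
sensor matrix S = [[45/4, 9/2], [10/17, 2]]; det S = 675/34
solve [mL_A; mL_B] = S·[w00; w01] and [mR_A; mR_B] = S·[w10; w11]:
  w00 = -1, w01 = -1/2, w10 = 0, w11 = 1/2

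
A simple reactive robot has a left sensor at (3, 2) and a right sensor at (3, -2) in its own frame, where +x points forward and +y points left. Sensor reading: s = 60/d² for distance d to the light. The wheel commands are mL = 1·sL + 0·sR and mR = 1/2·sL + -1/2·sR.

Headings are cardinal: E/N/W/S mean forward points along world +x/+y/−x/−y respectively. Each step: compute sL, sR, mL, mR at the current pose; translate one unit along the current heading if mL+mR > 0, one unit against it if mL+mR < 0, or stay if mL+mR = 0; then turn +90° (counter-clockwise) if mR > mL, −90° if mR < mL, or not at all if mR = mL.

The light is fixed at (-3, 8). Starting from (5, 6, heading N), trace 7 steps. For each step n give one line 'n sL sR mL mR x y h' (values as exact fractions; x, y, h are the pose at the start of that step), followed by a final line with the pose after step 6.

n=0: pose=(5,6,N); sL=60/37, sR=60/101; mL=60/37, mR=1920/3737; mL+mR=7980/3737 → advance +1; mR−mL=-4140/3737 → turn -1·90°
n=1: pose=(5,7,E); sL=30/61, sR=6/13; mL=30/61, mR=12/793; mL+mR=402/793 → advance +1; mR−mL=-378/793 → turn -1·90°
n=2: pose=(6,7,S); sL=60/137, sR=12/13; mL=60/137, mR=-432/1781; mL+mR=348/1781 → advance +1; mR−mL=-1212/1781 → turn -1·90°
n=3: pose=(6,6,W); sL=15/13, sR=5/3; mL=15/13, mR=-10/39; mL+mR=35/39 → advance +1; mR−mL=-55/39 → turn -1·90°
n=4: pose=(5,6,N); sL=60/37, sR=60/101; mL=60/37, mR=1920/3737; mL+mR=7980/3737 → advance +1; mR−mL=-4140/3737 → turn -1·90°
n=5: pose=(5,7,E); sL=30/61, sR=6/13; mL=30/61, mR=12/793; mL+mR=402/793 → advance +1; mR−mL=-378/793 → turn -1·90°
n=6: pose=(6,7,S); sL=60/137, sR=12/13; mL=60/137, mR=-432/1781; mL+mR=348/1781 → advance +1; mR−mL=-1212/1781 → turn -1·90°

0 60/37 60/101 60/37 1920/3737 5 6 N
1 30/61 6/13 30/61 12/793 5 7 E
2 60/137 12/13 60/137 -432/1781 6 7 S
3 15/13 5/3 15/13 -10/39 6 6 W
4 60/37 60/101 60/37 1920/3737 5 6 N
5 30/61 6/13 30/61 12/793 5 7 E
6 60/137 12/13 60/137 -432/1781 6 7 S
final 6 6 W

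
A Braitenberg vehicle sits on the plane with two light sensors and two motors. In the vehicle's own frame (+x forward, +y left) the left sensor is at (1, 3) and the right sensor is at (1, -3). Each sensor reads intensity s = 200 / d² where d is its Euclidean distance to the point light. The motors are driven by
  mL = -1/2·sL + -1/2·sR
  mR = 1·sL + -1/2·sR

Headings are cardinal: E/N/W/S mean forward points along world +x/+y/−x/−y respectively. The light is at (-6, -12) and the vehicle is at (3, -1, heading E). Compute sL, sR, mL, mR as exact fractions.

left sensor world pos  = (4, 2); dL² = 296
right sensor world pos = (4, -4); dR² = 164
sL = 200/296 = 25/37
sR = 200/164 = 50/41
mL = -1/2·sL + -1/2·sR = -2875/3034
mR = 1·sL + -1/2·sR = 100/1517

25/37 50/41 -2875/3034 100/1517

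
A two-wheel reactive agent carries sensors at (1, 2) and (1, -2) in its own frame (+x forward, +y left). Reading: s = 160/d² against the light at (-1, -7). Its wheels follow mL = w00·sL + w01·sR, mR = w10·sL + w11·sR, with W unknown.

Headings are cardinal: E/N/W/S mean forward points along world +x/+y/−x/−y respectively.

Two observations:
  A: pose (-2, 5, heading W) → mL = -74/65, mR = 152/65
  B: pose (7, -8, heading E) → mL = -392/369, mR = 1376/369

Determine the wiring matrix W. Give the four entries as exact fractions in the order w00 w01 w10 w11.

-1 1/2 1 1

obs A: pose=(-2,5,W) → sL=20/13, sR=4/5, mL=-74/65, mR=152/65
obs B: pose=(7,-8,E) → sL=80/41, sR=16/9, mL=-392/369, mR=1376/369
sensor matrix S = [[20/13, 4/5], [80/41, 16/9]]; det S = 5632/4797
solve [mL_A; mL_B] = S·[w00; w01] and [mR_A; mR_B] = S·[w10; w11]:
  w00 = -1, w01 = 1/2, w10 = 1, w11 = 1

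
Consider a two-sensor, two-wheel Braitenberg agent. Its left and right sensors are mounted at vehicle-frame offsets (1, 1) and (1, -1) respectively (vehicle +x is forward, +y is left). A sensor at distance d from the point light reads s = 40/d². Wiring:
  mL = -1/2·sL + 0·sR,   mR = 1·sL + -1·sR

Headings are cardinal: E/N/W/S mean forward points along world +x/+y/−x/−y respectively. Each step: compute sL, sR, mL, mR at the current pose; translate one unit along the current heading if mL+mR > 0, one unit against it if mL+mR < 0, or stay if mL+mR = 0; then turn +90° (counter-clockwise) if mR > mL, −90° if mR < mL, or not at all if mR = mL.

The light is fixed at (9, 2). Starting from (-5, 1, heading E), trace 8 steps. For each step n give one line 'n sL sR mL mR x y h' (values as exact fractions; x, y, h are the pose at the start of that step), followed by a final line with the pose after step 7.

0 40/169 40/173 -20/169 160/29237 -5 1 E
1 5/32 10/49 -5/64 -75/1568 -6 1 N
2 8/53 40/257 -4/53 -64/13621 -6 0 W
3 20/89 20/117 -10/89 560/10413 -5 0 S
4 40/169 40/173 -20/169 160/29237 -5 1 E
5 5/32 10/49 -5/64 -75/1568 -6 1 N
6 8/53 40/257 -4/53 -64/13621 -6 0 W
7 20/89 20/117 -10/89 560/10413 -5 0 S
final -5 1 E

n=0: pose=(-5,1,E); sL=40/169, sR=40/173; mL=-20/169, mR=160/29237; mL+mR=-3300/29237 → advance -1; mR−mL=3620/29237 → turn +1·90°
n=1: pose=(-6,1,N); sL=5/32, sR=10/49; mL=-5/64, mR=-75/1568; mL+mR=-395/3136 → advance -1; mR−mL=95/3136 → turn +1·90°
n=2: pose=(-6,0,W); sL=8/53, sR=40/257; mL=-4/53, mR=-64/13621; mL+mR=-1092/13621 → advance -1; mR−mL=964/13621 → turn +1·90°
n=3: pose=(-5,0,S); sL=20/89, sR=20/117; mL=-10/89, mR=560/10413; mL+mR=-610/10413 → advance -1; mR−mL=1730/10413 → turn +1·90°
n=4: pose=(-5,1,E); sL=40/169, sR=40/173; mL=-20/169, mR=160/29237; mL+mR=-3300/29237 → advance -1; mR−mL=3620/29237 → turn +1·90°
n=5: pose=(-6,1,N); sL=5/32, sR=10/49; mL=-5/64, mR=-75/1568; mL+mR=-395/3136 → advance -1; mR−mL=95/3136 → turn +1·90°
n=6: pose=(-6,0,W); sL=8/53, sR=40/257; mL=-4/53, mR=-64/13621; mL+mR=-1092/13621 → advance -1; mR−mL=964/13621 → turn +1·90°
n=7: pose=(-5,0,S); sL=20/89, sR=20/117; mL=-10/89, mR=560/10413; mL+mR=-610/10413 → advance -1; mR−mL=1730/10413 → turn +1·90°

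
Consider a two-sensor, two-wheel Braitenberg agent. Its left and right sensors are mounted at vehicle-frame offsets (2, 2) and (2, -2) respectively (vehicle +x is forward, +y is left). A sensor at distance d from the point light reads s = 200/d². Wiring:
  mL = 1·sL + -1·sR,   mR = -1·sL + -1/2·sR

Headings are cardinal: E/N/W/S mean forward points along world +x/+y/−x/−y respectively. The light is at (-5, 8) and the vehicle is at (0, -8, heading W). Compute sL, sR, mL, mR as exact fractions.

left sensor world pos  = (-2, -10); dL² = 333
right sensor world pos = (-2, -6); dR² = 205
sL = 200/333 = 200/333
sR = 200/205 = 40/41
mL = 1·sL + -1·sR = -5120/13653
mR = -1·sL + -1/2·sR = -14860/13653

200/333 40/41 -5120/13653 -14860/13653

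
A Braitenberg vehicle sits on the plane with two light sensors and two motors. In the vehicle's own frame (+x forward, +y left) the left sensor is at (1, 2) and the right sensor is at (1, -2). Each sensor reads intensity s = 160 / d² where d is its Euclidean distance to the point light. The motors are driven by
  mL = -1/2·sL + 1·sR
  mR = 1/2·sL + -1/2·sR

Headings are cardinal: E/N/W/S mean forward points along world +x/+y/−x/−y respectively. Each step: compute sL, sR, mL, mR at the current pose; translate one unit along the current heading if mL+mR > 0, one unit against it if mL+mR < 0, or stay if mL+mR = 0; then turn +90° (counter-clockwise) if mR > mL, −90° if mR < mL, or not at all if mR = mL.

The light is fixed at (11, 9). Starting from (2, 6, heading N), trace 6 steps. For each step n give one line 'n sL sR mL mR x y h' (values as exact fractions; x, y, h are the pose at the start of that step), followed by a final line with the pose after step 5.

0 32/25 160/53 3152/1325 -1152/1325 2 6 N
1 5/2 2 3/4 1/4 2 7 E
2 32/9 160/109 -304/981 1024/981 3 7 S
3 16/5 80/37 104/185 96/185 3 6 E
4 160/41 160/97 -1200/3977 4480/3977 4 6 S
5 4 20/9 2/9 8/9 4 5 E
final 5 5 N

n=0: pose=(2,6,N); sL=32/25, sR=160/53; mL=3152/1325, mR=-1152/1325; mL+mR=80/53 → advance +1; mR−mL=-4304/1325 → turn -1·90°
n=1: pose=(2,7,E); sL=5/2, sR=2; mL=3/4, mR=1/4; mL+mR=1 → advance +1; mR−mL=-1/2 → turn -1·90°
n=2: pose=(3,7,S); sL=32/9, sR=160/109; mL=-304/981, mR=1024/981; mL+mR=80/109 → advance +1; mR−mL=1328/981 → turn +1·90°
n=3: pose=(3,6,E); sL=16/5, sR=80/37; mL=104/185, mR=96/185; mL+mR=40/37 → advance +1; mR−mL=-8/185 → turn -1·90°
n=4: pose=(4,6,S); sL=160/41, sR=160/97; mL=-1200/3977, mR=4480/3977; mL+mR=80/97 → advance +1; mR−mL=5680/3977 → turn +1·90°
n=5: pose=(4,5,E); sL=4, sR=20/9; mL=2/9, mR=8/9; mL+mR=10/9 → advance +1; mR−mL=2/3 → turn +1·90°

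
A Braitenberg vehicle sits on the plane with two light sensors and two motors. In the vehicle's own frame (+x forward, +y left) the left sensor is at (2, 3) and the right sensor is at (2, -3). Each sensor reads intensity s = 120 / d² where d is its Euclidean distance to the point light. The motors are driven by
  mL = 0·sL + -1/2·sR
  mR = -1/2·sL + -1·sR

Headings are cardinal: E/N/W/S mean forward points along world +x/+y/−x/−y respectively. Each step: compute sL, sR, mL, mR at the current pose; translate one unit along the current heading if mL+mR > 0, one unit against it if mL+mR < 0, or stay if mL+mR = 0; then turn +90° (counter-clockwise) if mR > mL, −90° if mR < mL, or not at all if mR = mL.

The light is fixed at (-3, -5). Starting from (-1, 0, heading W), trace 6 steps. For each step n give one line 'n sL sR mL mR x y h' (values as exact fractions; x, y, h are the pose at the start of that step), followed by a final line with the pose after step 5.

0 30 15/8 -15/16 -135/8 -1 0 W
1 120/49 24/17 -12/17 -2196/833 0 0 N
2 60/37 60/13 -30/13 -2610/481 0 -1 E
3 120/29 24 -12 -756/29 -1 -1 S
4 30 15/8 -15/16 -135/8 -1 0 W
5 120/49 24/17 -12/17 -2196/833 0 0 N
final 0 -1 E

n=0: pose=(-1,0,W); sL=30, sR=15/8; mL=-15/16, mR=-135/8; mL+mR=-285/16 → advance -1; mR−mL=-255/16 → turn -1·90°
n=1: pose=(0,0,N); sL=120/49, sR=24/17; mL=-12/17, mR=-2196/833; mL+mR=-2784/833 → advance -1; mR−mL=-1608/833 → turn -1·90°
n=2: pose=(0,-1,E); sL=60/37, sR=60/13; mL=-30/13, mR=-2610/481; mL+mR=-3720/481 → advance -1; mR−mL=-1500/481 → turn -1·90°
n=3: pose=(-1,-1,S); sL=120/29, sR=24; mL=-12, mR=-756/29; mL+mR=-1104/29 → advance -1; mR−mL=-408/29 → turn -1·90°
n=4: pose=(-1,0,W); sL=30, sR=15/8; mL=-15/16, mR=-135/8; mL+mR=-285/16 → advance -1; mR−mL=-255/16 → turn -1·90°
n=5: pose=(0,0,N); sL=120/49, sR=24/17; mL=-12/17, mR=-2196/833; mL+mR=-2784/833 → advance -1; mR−mL=-1608/833 → turn -1·90°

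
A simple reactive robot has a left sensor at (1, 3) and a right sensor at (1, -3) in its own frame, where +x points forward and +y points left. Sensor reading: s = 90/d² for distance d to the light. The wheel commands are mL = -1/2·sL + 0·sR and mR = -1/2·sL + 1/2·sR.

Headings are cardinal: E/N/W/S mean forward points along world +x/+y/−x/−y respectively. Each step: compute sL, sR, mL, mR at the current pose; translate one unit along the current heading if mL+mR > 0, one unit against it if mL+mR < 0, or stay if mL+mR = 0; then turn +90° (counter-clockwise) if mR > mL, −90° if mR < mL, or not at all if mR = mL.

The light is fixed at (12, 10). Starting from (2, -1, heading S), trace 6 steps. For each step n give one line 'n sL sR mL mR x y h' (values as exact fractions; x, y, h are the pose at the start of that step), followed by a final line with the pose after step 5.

n=0: pose=(2,-1,S); sL=90/193, sR=90/313; mL=-45/193, mR=-5400/60409; mL+mR=-19485/60409 → advance -1; mR−mL=45/313 → turn +1·90°
n=1: pose=(2,0,E); sL=9/13, sR=9/25; mL=-9/26, mR=-54/325; mL+mR=-333/650 → advance -1; mR−mL=9/50 → turn +1·90°
n=2: pose=(1,0,N); sL=90/277, sR=18/29; mL=-45/277, mR=1188/8033; mL+mR=-117/8033 → advance -1; mR−mL=9/29 → turn +1·90°
n=3: pose=(1,-1,W); sL=9/34, sR=45/104; mL=-9/68, mR=297/3536; mL+mR=-171/3536 → advance -1; mR−mL=45/208 → turn +1·90°
n=4: pose=(2,-1,S); sL=90/193, sR=90/313; mL=-45/193, mR=-5400/60409; mL+mR=-19485/60409 → advance -1; mR−mL=45/313 → turn +1·90°
n=5: pose=(2,0,E); sL=9/13, sR=9/25; mL=-9/26, mR=-54/325; mL+mR=-333/650 → advance -1; mR−mL=9/50 → turn +1·90°

0 90/193 90/313 -45/193 -5400/60409 2 -1 S
1 9/13 9/25 -9/26 -54/325 2 0 E
2 90/277 18/29 -45/277 1188/8033 1 0 N
3 9/34 45/104 -9/68 297/3536 1 -1 W
4 90/193 90/313 -45/193 -5400/60409 2 -1 S
5 9/13 9/25 -9/26 -54/325 2 0 E
final 1 0 N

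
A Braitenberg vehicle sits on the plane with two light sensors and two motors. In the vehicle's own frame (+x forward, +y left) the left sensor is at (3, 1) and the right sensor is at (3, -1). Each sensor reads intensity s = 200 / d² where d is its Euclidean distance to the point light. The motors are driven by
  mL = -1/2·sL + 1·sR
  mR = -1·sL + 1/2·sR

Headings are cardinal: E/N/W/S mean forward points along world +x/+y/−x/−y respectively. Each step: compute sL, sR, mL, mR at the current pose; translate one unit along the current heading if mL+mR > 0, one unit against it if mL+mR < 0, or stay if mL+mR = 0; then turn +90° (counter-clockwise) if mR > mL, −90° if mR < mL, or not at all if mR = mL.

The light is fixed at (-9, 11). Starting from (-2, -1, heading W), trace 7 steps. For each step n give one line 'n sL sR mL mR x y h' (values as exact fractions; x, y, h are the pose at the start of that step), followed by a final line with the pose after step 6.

0 40/37 200/137 4660/5069 -1780/5069 -2 -1 W
1 100/53 20/13 410/689 -770/689 -3 -1 N
2 8/9 200/277 692/2493 -1316/2493 -3 -2 E
3 50/73 25/34 975/2482 -1575/4964 -4 -2 S
4 200/229 200/173 28500/39617 -11700/39617 -4 -3 W
5 20/13 100/73 570/949 -810/949 -5 -3 N
6 40/49 40/61 740/2989 -1460/2989 -5 -4 E
final -6 -4 S

n=0: pose=(-2,-1,W); sL=40/37, sR=200/137; mL=4660/5069, mR=-1780/5069; mL+mR=2880/5069 → advance +1; mR−mL=-6440/5069 → turn -1·90°
n=1: pose=(-3,-1,N); sL=100/53, sR=20/13; mL=410/689, mR=-770/689; mL+mR=-360/689 → advance -1; mR−mL=-1180/689 → turn -1·90°
n=2: pose=(-3,-2,E); sL=8/9, sR=200/277; mL=692/2493, mR=-1316/2493; mL+mR=-208/831 → advance -1; mR−mL=-2008/2493 → turn -1·90°
n=3: pose=(-4,-2,S); sL=50/73, sR=25/34; mL=975/2482, mR=-1575/4964; mL+mR=375/4964 → advance +1; mR−mL=-3525/4964 → turn -1·90°
n=4: pose=(-4,-3,W); sL=200/229, sR=200/173; mL=28500/39617, mR=-11700/39617; mL+mR=16800/39617 → advance +1; mR−mL=-40200/39617 → turn -1·90°
n=5: pose=(-5,-3,N); sL=20/13, sR=100/73; mL=570/949, mR=-810/949; mL+mR=-240/949 → advance -1; mR−mL=-1380/949 → turn -1·90°
n=6: pose=(-5,-4,E); sL=40/49, sR=40/61; mL=740/2989, mR=-1460/2989; mL+mR=-720/2989 → advance -1; mR−mL=-2200/2989 → turn -1·90°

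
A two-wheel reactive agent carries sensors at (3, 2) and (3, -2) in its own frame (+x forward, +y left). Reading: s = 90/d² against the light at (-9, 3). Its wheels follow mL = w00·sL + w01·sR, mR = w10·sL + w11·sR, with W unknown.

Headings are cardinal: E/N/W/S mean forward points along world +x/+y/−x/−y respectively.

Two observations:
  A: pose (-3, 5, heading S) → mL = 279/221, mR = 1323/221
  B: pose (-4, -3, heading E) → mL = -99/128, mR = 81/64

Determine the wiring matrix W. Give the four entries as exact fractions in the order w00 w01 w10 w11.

obs A: pose=(-3,5,S) → sL=18/13, sR=90/17, mL=279/221, mR=1323/221
obs B: pose=(-4,-3,E) → sL=9/8, sR=45/64, mL=-99/128, mR=81/64
sensor matrix S = [[18/13, 90/17], [9/8, 45/64]]; det S = -35235/7072
solve [mL_A; mL_B] = S·[w00; w01] and [mR_A; mR_B] = S·[w10; w11]:
  w00 = -1, w01 = 1/2, w10 = 1/2, w11 = 1

-1 1/2 1/2 1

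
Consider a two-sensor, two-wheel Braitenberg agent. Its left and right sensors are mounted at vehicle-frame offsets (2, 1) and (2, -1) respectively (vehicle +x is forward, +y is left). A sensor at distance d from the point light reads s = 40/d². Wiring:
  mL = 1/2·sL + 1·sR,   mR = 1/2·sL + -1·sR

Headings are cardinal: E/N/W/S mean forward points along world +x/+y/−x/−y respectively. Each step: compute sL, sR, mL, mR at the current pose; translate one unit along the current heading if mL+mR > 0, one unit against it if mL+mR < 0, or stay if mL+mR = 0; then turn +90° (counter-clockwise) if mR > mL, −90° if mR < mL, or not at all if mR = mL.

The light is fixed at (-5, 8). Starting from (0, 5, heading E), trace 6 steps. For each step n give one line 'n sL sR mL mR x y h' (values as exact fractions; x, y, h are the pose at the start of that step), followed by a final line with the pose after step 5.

n=0: pose=(0,5,E); sL=40/53, sR=8/13; mL=684/689, mR=-164/689; mL+mR=40/53 → advance +1; mR−mL=-16/13 → turn -1·90°
n=1: pose=(1,5,S); sL=20/37, sR=4/5; mL=198/185, mR=-98/185; mL+mR=20/37 → advance +1; mR−mL=-8/5 → turn -1·90°
n=2: pose=(1,4,W); sL=40/41, sR=8/5; mL=428/205, mR=-228/205; mL+mR=40/41 → advance +1; mR−mL=-16/5 → turn -1·90°
n=3: pose=(0,4,N); sL=2, sR=1; mL=2, mR=0; mL+mR=2 → advance +1; mR−mL=-2 → turn -1·90°
n=4: pose=(0,5,E); sL=40/53, sR=8/13; mL=684/689, mR=-164/689; mL+mR=40/53 → advance +1; mR−mL=-16/13 → turn -1·90°
n=5: pose=(1,5,S); sL=20/37, sR=4/5; mL=198/185, mR=-98/185; mL+mR=20/37 → advance +1; mR−mL=-8/5 → turn -1·90°

0 40/53 8/13 684/689 -164/689 0 5 E
1 20/37 4/5 198/185 -98/185 1 5 S
2 40/41 8/5 428/205 -228/205 1 4 W
3 2 1 2 0 0 4 N
4 40/53 8/13 684/689 -164/689 0 5 E
5 20/37 4/5 198/185 -98/185 1 5 S
final 1 4 W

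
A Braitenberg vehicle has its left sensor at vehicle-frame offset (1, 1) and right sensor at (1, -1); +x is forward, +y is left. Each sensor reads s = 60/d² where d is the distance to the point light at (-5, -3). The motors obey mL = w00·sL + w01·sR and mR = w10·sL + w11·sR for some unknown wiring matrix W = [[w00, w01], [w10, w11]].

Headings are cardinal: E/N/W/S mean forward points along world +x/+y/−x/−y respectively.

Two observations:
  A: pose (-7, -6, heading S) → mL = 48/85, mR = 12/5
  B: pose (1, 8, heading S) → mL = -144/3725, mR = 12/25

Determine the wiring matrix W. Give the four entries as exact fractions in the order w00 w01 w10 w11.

1/2 -1/2 0 1

obs A: pose=(-7,-6,S) → sL=60/17, sR=12/5, mL=48/85, mR=12/5
obs B: pose=(1,8,S) → sL=60/149, sR=12/25, mL=-144/3725, mR=12/25
sensor matrix S = [[60/17, 12/5], [60/149, 12/25]]; det S = 9216/12665
solve [mL_A; mL_B] = S·[w00; w01] and [mR_A; mR_B] = S·[w10; w11]:
  w00 = 1/2, w01 = -1/2, w10 = 0, w11 = 1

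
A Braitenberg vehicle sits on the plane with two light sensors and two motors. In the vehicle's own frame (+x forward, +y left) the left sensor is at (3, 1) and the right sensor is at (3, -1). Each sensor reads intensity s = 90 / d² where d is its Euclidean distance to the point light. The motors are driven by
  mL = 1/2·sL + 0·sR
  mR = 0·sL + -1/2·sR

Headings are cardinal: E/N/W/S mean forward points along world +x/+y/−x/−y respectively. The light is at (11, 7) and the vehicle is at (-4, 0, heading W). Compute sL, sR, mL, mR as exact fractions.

45/194 1/4 45/388 -1/8

left sensor world pos  = (-7, -1); dL² = 388
right sensor world pos = (-7, 1); dR² = 360
sL = 90/388 = 45/194
sR = 90/360 = 1/4
mL = 1/2·sL + 0·sR = 45/388
mR = 0·sL + -1/2·sR = -1/8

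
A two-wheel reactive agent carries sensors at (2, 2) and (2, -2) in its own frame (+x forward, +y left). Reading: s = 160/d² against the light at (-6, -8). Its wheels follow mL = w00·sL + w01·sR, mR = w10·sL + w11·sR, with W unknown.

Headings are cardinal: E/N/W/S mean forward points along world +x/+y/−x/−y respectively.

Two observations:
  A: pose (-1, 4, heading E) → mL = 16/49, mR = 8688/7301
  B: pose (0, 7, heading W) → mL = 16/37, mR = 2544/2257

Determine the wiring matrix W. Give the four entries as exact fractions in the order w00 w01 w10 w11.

obs A: pose=(-1,4,E) → sL=32/49, sR=160/149, mL=16/49, mR=8688/7301
obs B: pose=(0,7,W) → sL=32/37, sR=32/61, mL=16/37, mR=2544/2257
sensor matrix S = [[32/49, 160/149], [32/37, 32/61]]; det S = -9658368/16478357
solve [mL_A; mL_B] = S·[w00; w01] and [mR_A; mR_B] = S·[w10; w11]:
  w00 = 1/2, w01 = 0, w10 = 1, w11 = 1/2

1/2 0 1 1/2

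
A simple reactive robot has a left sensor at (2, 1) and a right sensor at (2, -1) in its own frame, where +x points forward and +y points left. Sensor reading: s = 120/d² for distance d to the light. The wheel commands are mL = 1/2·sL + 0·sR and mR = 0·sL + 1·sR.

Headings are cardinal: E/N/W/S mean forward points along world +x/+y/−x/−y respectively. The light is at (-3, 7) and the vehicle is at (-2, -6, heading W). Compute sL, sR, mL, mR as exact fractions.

120/197 24/29 60/197 24/29

left sensor world pos  = (-4, -7); dL² = 197
right sensor world pos = (-4, -5); dR² = 145
sL = 120/197 = 120/197
sR = 120/145 = 24/29
mL = 1/2·sL + 0·sR = 60/197
mR = 0·sL + 1·sR = 24/29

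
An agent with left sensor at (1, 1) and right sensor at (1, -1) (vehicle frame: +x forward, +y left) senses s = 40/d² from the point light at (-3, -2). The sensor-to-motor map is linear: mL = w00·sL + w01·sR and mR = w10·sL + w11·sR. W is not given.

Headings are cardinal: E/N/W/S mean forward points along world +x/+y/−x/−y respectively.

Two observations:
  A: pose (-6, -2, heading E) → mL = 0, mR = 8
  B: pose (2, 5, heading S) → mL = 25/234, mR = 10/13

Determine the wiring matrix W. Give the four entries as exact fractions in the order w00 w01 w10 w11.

-1/2 1/2 0 1

obs A: pose=(-6,-2,E) → sL=8, sR=8, mL=0, mR=8
obs B: pose=(2,5,S) → sL=5/9, sR=10/13, mL=25/234, mR=10/13
sensor matrix S = [[8, 8], [5/9, 10/13]]; det S = 200/117
solve [mL_A; mL_B] = S·[w00; w01] and [mR_A; mR_B] = S·[w10; w11]:
  w00 = -1/2, w01 = 1/2, w10 = 0, w11 = 1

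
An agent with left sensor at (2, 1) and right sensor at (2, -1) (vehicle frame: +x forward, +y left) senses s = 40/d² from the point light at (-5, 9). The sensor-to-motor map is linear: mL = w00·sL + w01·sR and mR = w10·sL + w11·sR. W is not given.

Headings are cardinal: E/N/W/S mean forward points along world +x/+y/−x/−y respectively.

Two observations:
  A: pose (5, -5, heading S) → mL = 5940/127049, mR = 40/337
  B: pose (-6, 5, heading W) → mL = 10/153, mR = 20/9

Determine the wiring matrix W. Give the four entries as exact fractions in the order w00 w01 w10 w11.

1 -1/2 0 1

obs A: pose=(5,-5,S) → sL=40/377, sR=40/337, mL=5940/127049, mR=40/337
obs B: pose=(-6,5,W) → sL=20/17, sR=20/9, mL=10/153, mR=20/9
sensor matrix S = [[40/377, 40/337], [20/17, 20/9]]; det S = 1868800/19438497
solve [mL_A; mL_B] = S·[w00; w01] and [mR_A; mR_B] = S·[w10; w11]:
  w00 = 1, w01 = -1/2, w10 = 0, w11 = 1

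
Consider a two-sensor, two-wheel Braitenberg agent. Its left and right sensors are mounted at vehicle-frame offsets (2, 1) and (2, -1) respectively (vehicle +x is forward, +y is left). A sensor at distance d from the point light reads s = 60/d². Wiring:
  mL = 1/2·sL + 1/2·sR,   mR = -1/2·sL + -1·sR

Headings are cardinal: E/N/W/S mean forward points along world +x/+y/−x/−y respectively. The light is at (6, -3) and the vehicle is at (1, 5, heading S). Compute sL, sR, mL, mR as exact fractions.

15/13 5/6 155/156 -55/39

left sensor world pos  = (2, 3); dL² = 52
right sensor world pos = (0, 3); dR² = 72
sL = 60/52 = 15/13
sR = 60/72 = 5/6
mL = 1/2·sL + 1/2·sR = 155/156
mR = -1/2·sL + -1·sR = -55/39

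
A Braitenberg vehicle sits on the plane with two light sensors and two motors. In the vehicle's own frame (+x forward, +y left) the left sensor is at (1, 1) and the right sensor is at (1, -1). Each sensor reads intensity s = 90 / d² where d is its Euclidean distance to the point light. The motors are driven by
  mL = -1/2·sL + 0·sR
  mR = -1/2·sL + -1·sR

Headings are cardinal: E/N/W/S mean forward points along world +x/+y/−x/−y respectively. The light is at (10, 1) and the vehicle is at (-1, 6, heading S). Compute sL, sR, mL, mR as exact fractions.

45/58 9/16 -45/116 -441/464

left sensor world pos  = (0, 5); dL² = 116
right sensor world pos = (-2, 5); dR² = 160
sL = 90/116 = 45/58
sR = 90/160 = 9/16
mL = -1/2·sL + 0·sR = -45/116
mR = -1/2·sL + -1·sR = -441/464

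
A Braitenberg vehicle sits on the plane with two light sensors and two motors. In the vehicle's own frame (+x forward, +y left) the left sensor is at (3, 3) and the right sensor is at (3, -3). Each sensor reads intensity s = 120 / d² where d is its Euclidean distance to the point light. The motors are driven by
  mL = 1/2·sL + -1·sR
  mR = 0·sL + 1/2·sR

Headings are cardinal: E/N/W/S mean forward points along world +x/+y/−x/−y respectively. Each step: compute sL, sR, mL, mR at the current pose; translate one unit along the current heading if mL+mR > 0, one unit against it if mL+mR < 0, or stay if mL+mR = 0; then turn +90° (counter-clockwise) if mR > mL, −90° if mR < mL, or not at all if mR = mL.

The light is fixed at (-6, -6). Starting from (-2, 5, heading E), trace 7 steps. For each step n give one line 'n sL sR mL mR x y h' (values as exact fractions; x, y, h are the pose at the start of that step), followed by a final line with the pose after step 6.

n=0: pose=(-2,5,E); sL=24/49, sR=120/113; mL=-4524/5537, mR=60/113; mL+mR=-1584/5537 → advance -1; mR−mL=7464/5537 → turn +1·90°
n=1: pose=(-3,5,N); sL=30/49, sR=15/29; mL=-300/1421, mR=15/58; mL+mR=135/2842 → advance +1; mR−mL=1335/2842 → turn +1·90°
n=2: pose=(-3,6,W); sL=40/27, sR=8/15; mL=28/135, mR=4/15; mL+mR=64/135 → advance +1; mR−mL=8/135 → turn +1·90°
n=3: pose=(-4,6,S); sL=60/53, sR=60/41; mL=-1950/2173, mR=30/41; mL+mR=-360/2173 → advance -1; mR−mL=3540/2173 → turn +1·90°
n=4: pose=(-4,7,E); sL=120/281, sR=24/25; mL=-5244/7025, mR=12/25; mL+mR=-1872/7025 → advance -1; mR−mL=8616/7025 → turn +1·90°
n=5: pose=(-5,7,N); sL=6/13, sR=15/34; mL=-93/442, mR=15/68; mL+mR=9/884 → advance +1; mR−mL=381/884 → turn +1·90°
n=6: pose=(-5,8,W); sL=24/25, sR=120/293; mL=516/7325, mR=60/293; mL+mR=2016/7325 → advance +1; mR−mL=984/7325 → turn +1·90°

0 24/49 120/113 -4524/5537 60/113 -2 5 E
1 30/49 15/29 -300/1421 15/58 -3 5 N
2 40/27 8/15 28/135 4/15 -3 6 W
3 60/53 60/41 -1950/2173 30/41 -4 6 S
4 120/281 24/25 -5244/7025 12/25 -4 7 E
5 6/13 15/34 -93/442 15/68 -5 7 N
6 24/25 120/293 516/7325 60/293 -5 8 W
final -6 8 S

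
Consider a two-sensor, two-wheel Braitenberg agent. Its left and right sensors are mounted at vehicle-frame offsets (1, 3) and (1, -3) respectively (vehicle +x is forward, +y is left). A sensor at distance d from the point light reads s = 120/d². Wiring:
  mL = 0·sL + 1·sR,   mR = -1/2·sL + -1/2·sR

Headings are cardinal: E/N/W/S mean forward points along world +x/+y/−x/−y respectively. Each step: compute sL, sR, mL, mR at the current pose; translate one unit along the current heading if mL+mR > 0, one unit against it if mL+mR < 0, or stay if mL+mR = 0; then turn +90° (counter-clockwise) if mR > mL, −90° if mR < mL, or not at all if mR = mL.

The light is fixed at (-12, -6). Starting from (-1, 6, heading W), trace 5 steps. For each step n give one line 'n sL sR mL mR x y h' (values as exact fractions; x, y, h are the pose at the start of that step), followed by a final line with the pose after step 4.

0 120/181 24/65 24/65 -6072/11765 -1 6 W
1 12/25 60/197 60/197 -1932/4925 0 6 N
2 24/73 120/233 120/233 -7176/17009 0 5 E
3 30/89 3/5 3/5 -417/890 1 5 S
4 120/193 120/313 120/313 -30360/60409 1 4 W
final 2 4 N

n=0: pose=(-1,6,W); sL=120/181, sR=24/65; mL=24/65, mR=-6072/11765; mL+mR=-1728/11765 → advance -1; mR−mL=-10416/11765 → turn -1·90°
n=1: pose=(0,6,N); sL=12/25, sR=60/197; mL=60/197, mR=-1932/4925; mL+mR=-432/4925 → advance -1; mR−mL=-3432/4925 → turn -1·90°
n=2: pose=(0,5,E); sL=24/73, sR=120/233; mL=120/233, mR=-7176/17009; mL+mR=1584/17009 → advance +1; mR−mL=-15936/17009 → turn -1·90°
n=3: pose=(1,5,S); sL=30/89, sR=3/5; mL=3/5, mR=-417/890; mL+mR=117/890 → advance +1; mR−mL=-951/890 → turn -1·90°
n=4: pose=(1,4,W); sL=120/193, sR=120/313; mL=120/313, mR=-30360/60409; mL+mR=-7200/60409 → advance -1; mR−mL=-53520/60409 → turn -1·90°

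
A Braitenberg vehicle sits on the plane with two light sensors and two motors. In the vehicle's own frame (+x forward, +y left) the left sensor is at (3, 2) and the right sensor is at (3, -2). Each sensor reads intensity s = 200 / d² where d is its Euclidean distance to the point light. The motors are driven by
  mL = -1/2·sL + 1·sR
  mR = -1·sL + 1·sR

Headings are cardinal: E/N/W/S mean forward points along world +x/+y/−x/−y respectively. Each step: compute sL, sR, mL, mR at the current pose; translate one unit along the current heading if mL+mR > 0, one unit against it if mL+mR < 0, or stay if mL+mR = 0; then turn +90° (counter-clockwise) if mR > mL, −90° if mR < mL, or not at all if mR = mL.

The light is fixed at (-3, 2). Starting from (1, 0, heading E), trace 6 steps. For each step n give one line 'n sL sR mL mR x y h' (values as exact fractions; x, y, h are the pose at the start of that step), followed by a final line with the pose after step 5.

0 200/49 40/13 660/637 -640/637 1 0 E
1 100/37 100/17 2850/629 2000/629 2 0 S
2 200/29 40 1060/29 960/29 2 -1 W
3 50 50/9 -175/9 -400/9 1 -1 N
4 200/53 40/17 420/901 -1280/901 1 -2 E
5 100/37 4 98/37 48/37 0 -2 S
final 0 -3 W

n=0: pose=(1,0,E); sL=200/49, sR=40/13; mL=660/637, mR=-640/637; mL+mR=20/637 → advance +1; mR−mL=-100/49 → turn -1·90°
n=1: pose=(2,0,S); sL=100/37, sR=100/17; mL=2850/629, mR=2000/629; mL+mR=4850/629 → advance +1; mR−mL=-50/37 → turn -1·90°
n=2: pose=(2,-1,W); sL=200/29, sR=40; mL=1060/29, mR=960/29; mL+mR=2020/29 → advance +1; mR−mL=-100/29 → turn -1·90°
n=3: pose=(1,-1,N); sL=50, sR=50/9; mL=-175/9, mR=-400/9; mL+mR=-575/9 → advance -1; mR−mL=-25 → turn -1·90°
n=4: pose=(1,-2,E); sL=200/53, sR=40/17; mL=420/901, mR=-1280/901; mL+mR=-860/901 → advance -1; mR−mL=-100/53 → turn -1·90°
n=5: pose=(0,-2,S); sL=100/37, sR=4; mL=98/37, mR=48/37; mL+mR=146/37 → advance +1; mR−mL=-50/37 → turn -1·90°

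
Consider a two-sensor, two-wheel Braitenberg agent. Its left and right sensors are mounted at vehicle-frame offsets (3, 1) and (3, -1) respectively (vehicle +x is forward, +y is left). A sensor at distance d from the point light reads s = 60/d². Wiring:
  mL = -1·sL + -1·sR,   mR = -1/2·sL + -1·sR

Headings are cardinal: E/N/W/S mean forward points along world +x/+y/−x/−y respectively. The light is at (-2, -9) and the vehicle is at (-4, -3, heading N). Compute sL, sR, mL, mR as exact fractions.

2/3 30/41 -172/123 -131/123

left sensor world pos  = (-5, 0); dL² = 90
right sensor world pos = (-3, 0); dR² = 82
sL = 60/90 = 2/3
sR = 60/82 = 30/41
mL = -1·sL + -1·sR = -172/123
mR = -1/2·sL + -1·sR = -131/123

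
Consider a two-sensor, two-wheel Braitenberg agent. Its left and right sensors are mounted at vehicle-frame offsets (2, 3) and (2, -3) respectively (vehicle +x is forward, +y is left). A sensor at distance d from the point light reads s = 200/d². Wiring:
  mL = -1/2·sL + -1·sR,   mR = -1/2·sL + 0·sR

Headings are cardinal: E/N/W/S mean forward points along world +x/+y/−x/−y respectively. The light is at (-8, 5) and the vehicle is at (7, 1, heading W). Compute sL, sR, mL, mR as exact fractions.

left sensor world pos  = (5, -2); dL² = 218
right sensor world pos = (5, 4); dR² = 170
sL = 200/218 = 100/109
sR = 200/170 = 20/17
mL = -1/2·sL + -1·sR = -3030/1853
mR = -1/2·sL + 0·sR = -50/109

100/109 20/17 -3030/1853 -50/109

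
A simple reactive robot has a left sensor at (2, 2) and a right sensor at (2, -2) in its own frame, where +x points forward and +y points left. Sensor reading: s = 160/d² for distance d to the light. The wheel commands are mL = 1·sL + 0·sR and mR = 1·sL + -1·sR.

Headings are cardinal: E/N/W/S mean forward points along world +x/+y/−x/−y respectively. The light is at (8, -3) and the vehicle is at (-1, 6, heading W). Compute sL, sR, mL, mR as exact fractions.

16/17 80/121 16/17 576/2057

left sensor world pos  = (-3, 4); dL² = 170
right sensor world pos = (-3, 8); dR² = 242
sL = 160/170 = 16/17
sR = 160/242 = 80/121
mL = 1·sL + 0·sR = 16/17
mR = 1·sL + -1·sR = 576/2057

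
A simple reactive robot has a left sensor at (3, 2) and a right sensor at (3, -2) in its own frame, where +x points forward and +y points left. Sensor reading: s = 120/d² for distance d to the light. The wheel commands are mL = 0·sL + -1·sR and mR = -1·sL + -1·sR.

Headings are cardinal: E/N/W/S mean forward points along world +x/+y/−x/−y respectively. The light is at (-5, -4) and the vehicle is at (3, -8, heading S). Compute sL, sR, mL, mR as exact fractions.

left sensor world pos  = (5, -11); dL² = 149
right sensor world pos = (1, -11); dR² = 85
sL = 120/149 = 120/149
sR = 120/85 = 24/17
mL = 0·sL + -1·sR = -24/17
mR = -1·sL + -1·sR = -5616/2533

120/149 24/17 -24/17 -5616/2533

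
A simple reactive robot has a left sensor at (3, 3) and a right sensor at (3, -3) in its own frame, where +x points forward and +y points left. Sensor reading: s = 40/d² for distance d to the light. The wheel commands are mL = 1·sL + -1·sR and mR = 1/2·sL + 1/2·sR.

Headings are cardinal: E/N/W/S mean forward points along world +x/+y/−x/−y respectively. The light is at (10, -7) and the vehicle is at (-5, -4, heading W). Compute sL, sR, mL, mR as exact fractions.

left sensor world pos  = (-8, -7); dL² = 324
right sensor world pos = (-8, -1); dR² = 360
sL = 40/324 = 10/81
sR = 40/360 = 1/9
mL = 1·sL + -1·sR = 1/81
mR = 1/2·sL + 1/2·sR = 19/162

10/81 1/9 1/81 19/162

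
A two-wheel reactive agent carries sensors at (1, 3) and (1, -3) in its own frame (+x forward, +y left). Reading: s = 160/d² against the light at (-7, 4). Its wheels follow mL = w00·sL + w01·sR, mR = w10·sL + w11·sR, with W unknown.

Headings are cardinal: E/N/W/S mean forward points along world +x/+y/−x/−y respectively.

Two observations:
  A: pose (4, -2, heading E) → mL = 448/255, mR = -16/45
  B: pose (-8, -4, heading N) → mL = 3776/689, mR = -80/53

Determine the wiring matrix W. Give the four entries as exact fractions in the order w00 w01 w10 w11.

1 1 0 -1/2

obs A: pose=(4,-2,E) → sL=160/153, sR=32/45, mL=448/255, mR=-16/45
obs B: pose=(-8,-4,N) → sL=32/13, sR=160/53, mL=3776/689, mR=-80/53
sensor matrix S = [[160/153, 32/45], [32/13, 160/53]]; det S = 741376/527085
solve [mL_A; mL_B] = S·[w00; w01] and [mR_A; mR_B] = S·[w10; w11]:
  w00 = 1, w01 = 1, w10 = 0, w11 = -1/2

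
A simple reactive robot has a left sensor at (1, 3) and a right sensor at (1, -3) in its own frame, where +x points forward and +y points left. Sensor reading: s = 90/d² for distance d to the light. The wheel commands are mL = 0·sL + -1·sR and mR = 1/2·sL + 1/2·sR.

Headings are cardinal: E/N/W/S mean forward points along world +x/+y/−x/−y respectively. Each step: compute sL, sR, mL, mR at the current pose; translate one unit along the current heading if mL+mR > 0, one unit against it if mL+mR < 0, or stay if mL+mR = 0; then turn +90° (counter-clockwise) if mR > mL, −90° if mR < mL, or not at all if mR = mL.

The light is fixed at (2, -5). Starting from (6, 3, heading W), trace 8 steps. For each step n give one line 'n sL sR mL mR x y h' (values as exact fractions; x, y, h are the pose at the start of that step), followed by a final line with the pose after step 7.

0 45/17 9/13 -9/13 369/221 6 3 W
1 18/17 90/49 -90/49 1206/833 5 3 S
2 9/16 45/26 -45/26 477/416 5 4 E
3 90/101 18/25 -18/25 2034/2525 4 4 N
4 9/5 9/17 -9/17 99/85 4 5 W
5 90/97 18/17 -18/17 1638/1649 3 5 S
6 9/20 45/34 -45/34 603/680 3 6 E
7 10/17 10/17 -10/17 10/17 2 6 N
final 2 6 W

n=0: pose=(6,3,W); sL=45/17, sR=9/13; mL=-9/13, mR=369/221; mL+mR=216/221 → advance +1; mR−mL=522/221 → turn +1·90°
n=1: pose=(5,3,S); sL=18/17, sR=90/49; mL=-90/49, mR=1206/833; mL+mR=-324/833 → advance -1; mR−mL=2736/833 → turn +1·90°
n=2: pose=(5,4,E); sL=9/16, sR=45/26; mL=-45/26, mR=477/416; mL+mR=-243/416 → advance -1; mR−mL=1197/416 → turn +1·90°
n=3: pose=(4,4,N); sL=90/101, sR=18/25; mL=-18/25, mR=2034/2525; mL+mR=216/2525 → advance +1; mR−mL=3852/2525 → turn +1·90°
n=4: pose=(4,5,W); sL=9/5, sR=9/17; mL=-9/17, mR=99/85; mL+mR=54/85 → advance +1; mR−mL=144/85 → turn +1·90°
n=5: pose=(3,5,S); sL=90/97, sR=18/17; mL=-18/17, mR=1638/1649; mL+mR=-108/1649 → advance -1; mR−mL=3384/1649 → turn +1·90°
n=6: pose=(3,6,E); sL=9/20, sR=45/34; mL=-45/34, mR=603/680; mL+mR=-297/680 → advance -1; mR−mL=1503/680 → turn +1·90°
n=7: pose=(2,6,N); sL=10/17, sR=10/17; mL=-10/17, mR=10/17; mL+mR=0 → advance +0; mR−mL=20/17 → turn +1·90°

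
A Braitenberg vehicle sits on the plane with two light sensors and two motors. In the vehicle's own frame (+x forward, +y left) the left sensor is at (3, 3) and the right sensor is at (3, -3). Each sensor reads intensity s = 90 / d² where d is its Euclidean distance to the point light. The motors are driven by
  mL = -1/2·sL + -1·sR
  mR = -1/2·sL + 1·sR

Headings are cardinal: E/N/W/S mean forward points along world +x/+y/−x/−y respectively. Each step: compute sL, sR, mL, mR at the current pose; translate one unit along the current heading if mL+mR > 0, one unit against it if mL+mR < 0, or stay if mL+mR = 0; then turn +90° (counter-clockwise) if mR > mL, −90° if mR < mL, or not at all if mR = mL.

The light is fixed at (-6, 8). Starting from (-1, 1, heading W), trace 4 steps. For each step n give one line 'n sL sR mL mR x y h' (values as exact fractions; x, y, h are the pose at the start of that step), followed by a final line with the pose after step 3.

0 45/52 9/2 -513/104 423/104 -1 1 W
1 90/181 90/109 -21195/19729 11385/19729 0 1 S
2 1 5/9 -19/18 1/18 0 2 E
3 90/13 90/73 -4455/949 -2115/949 -1 2 N
final -1 1 W

n=0: pose=(-1,1,W); sL=45/52, sR=9/2; mL=-513/104, mR=423/104; mL+mR=-45/52 → advance -1; mR−mL=9 → turn +1·90°
n=1: pose=(0,1,S); sL=90/181, sR=90/109; mL=-21195/19729, mR=11385/19729; mL+mR=-90/181 → advance -1; mR−mL=180/109 → turn +1·90°
n=2: pose=(0,2,E); sL=1, sR=5/9; mL=-19/18, mR=1/18; mL+mR=-1 → advance -1; mR−mL=10/9 → turn +1·90°
n=3: pose=(-1,2,N); sL=90/13, sR=90/73; mL=-4455/949, mR=-2115/949; mL+mR=-90/13 → advance -1; mR−mL=180/73 → turn +1·90°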